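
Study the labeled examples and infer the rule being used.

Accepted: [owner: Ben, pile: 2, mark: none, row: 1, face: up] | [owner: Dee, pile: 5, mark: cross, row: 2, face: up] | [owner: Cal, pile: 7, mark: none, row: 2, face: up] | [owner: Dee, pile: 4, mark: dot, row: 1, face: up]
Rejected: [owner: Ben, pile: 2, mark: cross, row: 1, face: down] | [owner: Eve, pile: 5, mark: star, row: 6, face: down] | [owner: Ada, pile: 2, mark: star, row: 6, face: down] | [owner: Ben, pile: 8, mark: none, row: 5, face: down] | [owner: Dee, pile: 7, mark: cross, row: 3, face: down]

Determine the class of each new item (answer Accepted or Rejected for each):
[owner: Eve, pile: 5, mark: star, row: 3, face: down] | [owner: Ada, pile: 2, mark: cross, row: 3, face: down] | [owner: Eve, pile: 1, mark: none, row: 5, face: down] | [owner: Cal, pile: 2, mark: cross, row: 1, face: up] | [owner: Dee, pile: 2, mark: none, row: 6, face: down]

Rejected, Rejected, Rejected, Accepted, Rejected

Rule: face is up. This holds for each 'Accepted' example and fails for each 'Rejected' one.
[owner: Eve, pile: 5, mark: star, row: 3, face: down] — face is down, hence Rejected.
[owner: Ada, pile: 2, mark: cross, row: 3, face: down] — face is down, hence Rejected.
[owner: Eve, pile: 1, mark: none, row: 5, face: down] — face is down, hence Rejected.
[owner: Cal, pile: 2, mark: cross, row: 1, face: up] — face is up, hence Accepted.
[owner: Dee, pile: 2, mark: none, row: 6, face: down] — face is down, hence Rejected.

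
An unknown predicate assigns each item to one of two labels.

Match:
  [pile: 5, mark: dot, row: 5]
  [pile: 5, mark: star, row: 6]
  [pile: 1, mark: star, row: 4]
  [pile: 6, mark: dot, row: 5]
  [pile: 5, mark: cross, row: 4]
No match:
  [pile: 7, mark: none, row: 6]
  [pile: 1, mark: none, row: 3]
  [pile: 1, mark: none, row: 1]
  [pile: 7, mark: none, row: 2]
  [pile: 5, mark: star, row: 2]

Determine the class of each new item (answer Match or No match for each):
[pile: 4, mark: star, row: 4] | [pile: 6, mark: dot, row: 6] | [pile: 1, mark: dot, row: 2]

The rule appears to be: pile ≤ 6 AND row ≥ 4.
[pile: 4, mark: star, row: 4]: pile = 4, row = 4, meets the rule → Match. [pile: 6, mark: dot, row: 6]: pile = 6, row = 6, meets the rule → Match. [pile: 1, mark: dot, row: 2]: pile = 1, row = 2, doesn't match → No match.

Match, Match, No match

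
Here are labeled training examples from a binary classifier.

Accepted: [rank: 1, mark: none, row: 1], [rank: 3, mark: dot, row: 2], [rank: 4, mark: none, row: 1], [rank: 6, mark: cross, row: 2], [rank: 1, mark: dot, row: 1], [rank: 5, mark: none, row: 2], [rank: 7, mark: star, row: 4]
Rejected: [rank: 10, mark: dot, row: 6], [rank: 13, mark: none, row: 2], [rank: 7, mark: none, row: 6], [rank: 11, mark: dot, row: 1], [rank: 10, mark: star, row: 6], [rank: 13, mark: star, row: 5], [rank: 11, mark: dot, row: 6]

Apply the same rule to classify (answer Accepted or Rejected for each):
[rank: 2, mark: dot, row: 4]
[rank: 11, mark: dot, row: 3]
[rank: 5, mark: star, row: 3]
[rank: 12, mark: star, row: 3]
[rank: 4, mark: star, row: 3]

Accepted, Rejected, Accepted, Rejected, Accepted

The rule appears to be: rank ≤ 7 AND row ≤ 4.
[rank: 2, mark: dot, row: 4]: rank = 2, row = 4, has this property → Accepted. [rank: 11, mark: dot, row: 3]: rank = 11, row = 3, does not satisfy this → Rejected. [rank: 5, mark: star, row: 3]: rank = 5, row = 3, has this property → Accepted. [rank: 12, mark: star, row: 3]: rank = 12, row = 3, does not satisfy this → Rejected. [rank: 4, mark: star, row: 3]: rank = 4, row = 3, has this property → Accepted.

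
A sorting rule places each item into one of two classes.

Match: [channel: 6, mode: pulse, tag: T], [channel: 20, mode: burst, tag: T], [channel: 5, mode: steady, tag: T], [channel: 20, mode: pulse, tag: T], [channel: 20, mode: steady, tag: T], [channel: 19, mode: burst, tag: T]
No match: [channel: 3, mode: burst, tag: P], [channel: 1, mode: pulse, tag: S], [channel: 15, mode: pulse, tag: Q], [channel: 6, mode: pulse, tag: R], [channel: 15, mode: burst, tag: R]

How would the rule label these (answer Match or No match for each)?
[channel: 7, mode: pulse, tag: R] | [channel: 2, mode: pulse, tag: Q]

No match, No match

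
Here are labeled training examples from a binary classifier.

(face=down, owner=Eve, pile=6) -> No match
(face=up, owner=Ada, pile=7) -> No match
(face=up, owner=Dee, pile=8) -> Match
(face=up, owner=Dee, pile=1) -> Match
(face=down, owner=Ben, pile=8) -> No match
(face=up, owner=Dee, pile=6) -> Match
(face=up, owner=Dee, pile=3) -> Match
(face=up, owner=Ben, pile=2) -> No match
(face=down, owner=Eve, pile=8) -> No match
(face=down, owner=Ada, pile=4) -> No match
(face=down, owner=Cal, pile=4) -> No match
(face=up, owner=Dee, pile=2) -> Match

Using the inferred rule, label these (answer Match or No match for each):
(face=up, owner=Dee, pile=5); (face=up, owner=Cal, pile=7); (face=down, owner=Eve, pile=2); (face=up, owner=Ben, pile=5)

Match, No match, No match, No match

Rule: owner is Dee. This holds for each 'Match' example and fails for each 'No match' one.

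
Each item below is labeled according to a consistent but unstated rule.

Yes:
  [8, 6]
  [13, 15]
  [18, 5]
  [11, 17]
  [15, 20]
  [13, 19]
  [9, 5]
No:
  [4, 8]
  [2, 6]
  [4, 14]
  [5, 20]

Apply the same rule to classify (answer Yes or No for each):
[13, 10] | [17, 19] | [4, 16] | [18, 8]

Yes, Yes, No, Yes

One predicate separates the groups cleanly: first ≥ 6.
Yes: [13, 10], since first 13. Yes: [17, 19], since first 17. No: [4, 16], since first 4. Yes: [18, 8], since first 18.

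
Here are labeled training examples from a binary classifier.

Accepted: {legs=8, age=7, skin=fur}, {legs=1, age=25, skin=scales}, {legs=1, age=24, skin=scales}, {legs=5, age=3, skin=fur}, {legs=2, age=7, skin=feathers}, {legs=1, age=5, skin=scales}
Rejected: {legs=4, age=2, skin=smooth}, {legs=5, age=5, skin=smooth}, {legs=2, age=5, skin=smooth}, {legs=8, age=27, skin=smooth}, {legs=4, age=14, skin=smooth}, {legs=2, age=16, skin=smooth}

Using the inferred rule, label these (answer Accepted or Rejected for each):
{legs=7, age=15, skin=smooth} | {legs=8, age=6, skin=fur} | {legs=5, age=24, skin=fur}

Checking candidate rules against both groups, what survives is: skin is not smooth.

Rejected, Accepted, Accepted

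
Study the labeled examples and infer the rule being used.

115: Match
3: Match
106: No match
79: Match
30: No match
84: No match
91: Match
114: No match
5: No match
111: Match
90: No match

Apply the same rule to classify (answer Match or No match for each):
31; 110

Comparing the two groups points to one rule — ≡ 3 (mod 4).
31 → 31 mod 4 = 3 → Match. 110 → 110 mod 4 = 2 → No match.

Match, No match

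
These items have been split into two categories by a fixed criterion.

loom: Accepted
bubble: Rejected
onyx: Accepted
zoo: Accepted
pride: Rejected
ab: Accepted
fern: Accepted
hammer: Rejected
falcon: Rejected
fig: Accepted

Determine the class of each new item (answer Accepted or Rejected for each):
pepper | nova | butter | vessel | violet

A rule that fits every label: length ≤ 4 — true of each 'Accepted' example, false of each 'Rejected' one.
pepper: length 6 — doesn't match, so Rejected. nova: length 4 — meets the rule, so Accepted. butter: length 6 — doesn't match, so Rejected. vessel: length 6 — doesn't match, so Rejected. violet: length 6 — doesn't match, so Rejected.

Rejected, Accepted, Rejected, Rejected, Rejected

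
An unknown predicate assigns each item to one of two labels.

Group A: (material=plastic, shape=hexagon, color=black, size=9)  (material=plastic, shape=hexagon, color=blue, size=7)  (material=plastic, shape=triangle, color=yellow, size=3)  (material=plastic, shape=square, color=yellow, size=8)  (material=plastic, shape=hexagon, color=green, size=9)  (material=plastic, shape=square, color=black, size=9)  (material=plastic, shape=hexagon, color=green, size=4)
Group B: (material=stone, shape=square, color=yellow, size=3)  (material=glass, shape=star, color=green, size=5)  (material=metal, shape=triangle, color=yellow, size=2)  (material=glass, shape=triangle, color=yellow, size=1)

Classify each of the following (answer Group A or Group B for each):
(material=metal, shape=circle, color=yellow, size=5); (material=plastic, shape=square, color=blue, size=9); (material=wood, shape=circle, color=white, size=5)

Looking at the examples, the only property every 'Group A' case has and every 'Group B' case lacks is: material is plastic.
(material=metal, shape=circle, color=yellow, size=5): material is metal — fails the rule, so Group B. (material=plastic, shape=square, color=blue, size=9): material is plastic — matches, so Group A. (material=wood, shape=circle, color=white, size=5): material is wood — fails the rule, so Group B.

Group B, Group A, Group B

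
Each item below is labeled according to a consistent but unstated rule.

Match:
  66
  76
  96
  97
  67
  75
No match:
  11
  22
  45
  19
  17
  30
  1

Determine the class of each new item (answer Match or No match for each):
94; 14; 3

Match, No match, No match

Rule: at least 66. This holds for each 'Match' example and fails for each 'No match' one.
Match: 94, since 94 ≥ 66. No match: 14, since 14 < 66. No match: 3, since 3 < 66.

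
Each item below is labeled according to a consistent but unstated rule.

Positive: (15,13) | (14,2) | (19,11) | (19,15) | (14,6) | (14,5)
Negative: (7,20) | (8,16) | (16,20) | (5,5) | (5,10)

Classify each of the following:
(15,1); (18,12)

The distinguishing property — first > second — holds for all the 'Positive' cases and none of the 'Negative' cases.
Positive: (15,1), since 15 > 1. Positive: (18,12), since 18 > 12.

Positive, Positive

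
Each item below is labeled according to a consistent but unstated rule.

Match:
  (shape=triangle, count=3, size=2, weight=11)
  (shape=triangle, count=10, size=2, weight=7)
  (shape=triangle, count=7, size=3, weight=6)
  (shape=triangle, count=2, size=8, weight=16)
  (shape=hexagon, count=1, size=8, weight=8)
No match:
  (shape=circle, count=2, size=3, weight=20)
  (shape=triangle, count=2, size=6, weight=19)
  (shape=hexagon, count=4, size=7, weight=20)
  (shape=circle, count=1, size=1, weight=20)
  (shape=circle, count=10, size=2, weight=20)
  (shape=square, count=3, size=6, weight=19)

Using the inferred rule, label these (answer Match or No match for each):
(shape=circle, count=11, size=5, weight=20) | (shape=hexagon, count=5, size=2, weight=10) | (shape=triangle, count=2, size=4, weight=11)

No match, Match, Match

All 'Match' examples share one property — weight ≤ 16 — and every 'No match' example lacks it.
(shape=circle, count=11, size=5, weight=20): weight = 20, does not fit → No match. (shape=hexagon, count=5, size=2, weight=10): weight = 10, matches → Match. (shape=triangle, count=2, size=4, weight=11): weight = 11, matches → Match.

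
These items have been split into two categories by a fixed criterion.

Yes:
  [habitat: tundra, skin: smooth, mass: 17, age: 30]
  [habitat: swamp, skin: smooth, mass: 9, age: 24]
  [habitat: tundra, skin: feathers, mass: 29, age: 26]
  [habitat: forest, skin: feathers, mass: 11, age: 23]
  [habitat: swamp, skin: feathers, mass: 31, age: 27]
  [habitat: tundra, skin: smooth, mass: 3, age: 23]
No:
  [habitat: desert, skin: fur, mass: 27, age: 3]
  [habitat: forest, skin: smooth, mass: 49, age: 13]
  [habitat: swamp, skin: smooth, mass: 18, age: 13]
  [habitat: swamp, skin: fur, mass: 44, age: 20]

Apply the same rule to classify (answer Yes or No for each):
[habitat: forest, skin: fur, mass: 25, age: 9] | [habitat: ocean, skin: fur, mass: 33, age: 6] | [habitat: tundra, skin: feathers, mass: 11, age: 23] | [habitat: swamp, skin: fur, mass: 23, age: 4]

No, No, Yes, No

All 'Yes' examples share one property — age ≥ 23 — and every 'No' example lacks it.
No: [habitat: forest, skin: fur, mass: 25, age: 9], since age = 9.
No: [habitat: ocean, skin: fur, mass: 33, age: 6], since age = 6.
Yes: [habitat: tundra, skin: feathers, mass: 11, age: 23], since age = 23.
No: [habitat: swamp, skin: fur, mass: 23, age: 4], since age = 4.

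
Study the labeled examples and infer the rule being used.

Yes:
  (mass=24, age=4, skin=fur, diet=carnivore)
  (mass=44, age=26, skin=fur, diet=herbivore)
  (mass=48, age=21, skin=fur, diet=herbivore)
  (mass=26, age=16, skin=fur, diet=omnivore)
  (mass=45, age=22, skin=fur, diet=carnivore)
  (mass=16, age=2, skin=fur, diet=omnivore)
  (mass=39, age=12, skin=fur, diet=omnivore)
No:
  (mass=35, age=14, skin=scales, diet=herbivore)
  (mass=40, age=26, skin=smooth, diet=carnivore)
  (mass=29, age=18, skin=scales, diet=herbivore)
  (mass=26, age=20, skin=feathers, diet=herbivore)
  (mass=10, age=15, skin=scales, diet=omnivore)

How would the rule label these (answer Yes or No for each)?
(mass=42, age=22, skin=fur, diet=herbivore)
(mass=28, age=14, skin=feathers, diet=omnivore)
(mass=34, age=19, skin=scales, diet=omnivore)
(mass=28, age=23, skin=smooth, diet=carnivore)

Checking candidate rules against both groups, what survives is: skin is fur.
(mass=42, age=22, skin=fur, diet=herbivore): skin is fur — meets the rule, so Yes. (mass=28, age=14, skin=feathers, diet=omnivore): skin is feathers — lacks this property, so No. (mass=34, age=19, skin=scales, diet=omnivore): skin is scales — lacks this property, so No. (mass=28, age=23, skin=smooth, diet=carnivore): skin is smooth — lacks this property, so No.

Yes, No, No, No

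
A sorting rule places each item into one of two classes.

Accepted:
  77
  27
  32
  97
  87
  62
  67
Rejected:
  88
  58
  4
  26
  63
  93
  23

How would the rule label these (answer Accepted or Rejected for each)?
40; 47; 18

Rejected, Accepted, Rejected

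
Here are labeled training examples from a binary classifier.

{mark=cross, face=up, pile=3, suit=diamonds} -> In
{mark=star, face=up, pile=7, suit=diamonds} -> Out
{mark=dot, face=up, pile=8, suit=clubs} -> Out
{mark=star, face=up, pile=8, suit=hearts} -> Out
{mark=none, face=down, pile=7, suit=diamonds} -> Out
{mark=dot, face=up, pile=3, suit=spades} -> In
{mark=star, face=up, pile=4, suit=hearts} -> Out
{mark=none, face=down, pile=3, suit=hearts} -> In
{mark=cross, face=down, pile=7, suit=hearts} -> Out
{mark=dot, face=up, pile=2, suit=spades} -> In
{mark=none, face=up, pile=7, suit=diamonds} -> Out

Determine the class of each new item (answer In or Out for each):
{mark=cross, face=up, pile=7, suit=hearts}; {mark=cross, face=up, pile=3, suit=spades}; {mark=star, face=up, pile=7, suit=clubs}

Out, In, Out

A rule that fits every label: pile ≤ 3 — true of each 'In' example, false of each 'Out' one.
{mark=cross, face=up, pile=7, suit=hearts} → pile = 7 → Out.
{mark=cross, face=up, pile=3, suit=spades} → pile = 3 → In.
{mark=star, face=up, pile=7, suit=clubs} → pile = 7 → Out.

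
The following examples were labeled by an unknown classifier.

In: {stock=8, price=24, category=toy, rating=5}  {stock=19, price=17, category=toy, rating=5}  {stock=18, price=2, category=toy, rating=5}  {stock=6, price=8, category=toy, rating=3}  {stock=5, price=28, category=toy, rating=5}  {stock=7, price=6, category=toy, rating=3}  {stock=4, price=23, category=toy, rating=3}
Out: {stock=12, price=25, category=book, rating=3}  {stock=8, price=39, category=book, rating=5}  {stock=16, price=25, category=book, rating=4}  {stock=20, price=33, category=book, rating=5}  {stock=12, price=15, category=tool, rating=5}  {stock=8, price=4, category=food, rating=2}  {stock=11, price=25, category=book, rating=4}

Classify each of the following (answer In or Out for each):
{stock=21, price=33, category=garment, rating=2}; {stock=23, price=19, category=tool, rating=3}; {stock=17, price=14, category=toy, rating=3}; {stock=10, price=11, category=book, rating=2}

One predicate separates the groups cleanly: category is toy.
{stock=21, price=33, category=garment, rating=2}: Out (category is garment). {stock=23, price=19, category=tool, rating=3}: Out (category is tool). {stock=17, price=14, category=toy, rating=3}: In (category is toy). {stock=10, price=11, category=book, rating=2}: Out (category is book).

Out, Out, In, Out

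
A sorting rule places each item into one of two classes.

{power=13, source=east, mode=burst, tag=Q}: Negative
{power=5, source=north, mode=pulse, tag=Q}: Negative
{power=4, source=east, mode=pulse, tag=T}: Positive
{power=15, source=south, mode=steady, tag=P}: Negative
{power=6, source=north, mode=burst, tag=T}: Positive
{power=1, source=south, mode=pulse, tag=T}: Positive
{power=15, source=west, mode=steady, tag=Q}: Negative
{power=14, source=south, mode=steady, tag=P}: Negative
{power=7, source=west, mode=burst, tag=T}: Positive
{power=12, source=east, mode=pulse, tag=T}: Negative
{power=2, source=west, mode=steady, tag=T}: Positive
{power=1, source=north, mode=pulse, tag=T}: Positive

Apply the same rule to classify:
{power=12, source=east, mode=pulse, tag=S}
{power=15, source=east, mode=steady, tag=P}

Negative, Negative

Rule: tag is T AND power ≤ 7. This holds for each 'Positive' example and fails for each 'Negative' one.
Negative: {power=12, source=east, mode=pulse, tag=S}, since tag is S, power = 12.
Negative: {power=15, source=east, mode=steady, tag=P}, since tag is P, power = 15.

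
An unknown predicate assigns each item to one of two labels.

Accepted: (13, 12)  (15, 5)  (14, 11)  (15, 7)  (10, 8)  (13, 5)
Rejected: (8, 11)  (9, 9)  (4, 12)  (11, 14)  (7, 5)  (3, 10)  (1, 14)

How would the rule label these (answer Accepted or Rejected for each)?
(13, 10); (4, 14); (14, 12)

Accepted, Rejected, Accepted

All 'Accepted' examples share one property — first > second AND sum ≥ 13 — and every 'Rejected' example lacks it.
(13, 10): 13 > 10, 13+10 = 23, qualifies → Accepted. (4, 14): 4 < 14, 4+14 = 18, does not satisfy this → Rejected. (14, 12): 14 > 12, 14+12 = 26, qualifies → Accepted.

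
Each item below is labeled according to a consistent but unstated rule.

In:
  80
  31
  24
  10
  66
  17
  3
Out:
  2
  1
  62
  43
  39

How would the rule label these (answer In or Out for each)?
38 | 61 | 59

In, Out, In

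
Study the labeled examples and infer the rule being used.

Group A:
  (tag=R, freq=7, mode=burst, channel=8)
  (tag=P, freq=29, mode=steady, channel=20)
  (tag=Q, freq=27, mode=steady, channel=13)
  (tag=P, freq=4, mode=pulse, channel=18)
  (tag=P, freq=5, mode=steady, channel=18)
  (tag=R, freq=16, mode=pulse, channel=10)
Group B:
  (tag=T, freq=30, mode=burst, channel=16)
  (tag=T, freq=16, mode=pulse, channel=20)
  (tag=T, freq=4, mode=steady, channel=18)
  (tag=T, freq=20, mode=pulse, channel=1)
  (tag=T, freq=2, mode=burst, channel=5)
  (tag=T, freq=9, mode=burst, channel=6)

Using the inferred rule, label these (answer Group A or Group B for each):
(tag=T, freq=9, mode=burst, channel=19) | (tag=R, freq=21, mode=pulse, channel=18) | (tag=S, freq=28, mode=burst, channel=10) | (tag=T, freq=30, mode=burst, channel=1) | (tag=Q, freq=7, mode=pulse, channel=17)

A rule that fits every label: tag is not T — true of each 'Group A' example, false of each 'Group B' one.

Group B, Group A, Group A, Group B, Group A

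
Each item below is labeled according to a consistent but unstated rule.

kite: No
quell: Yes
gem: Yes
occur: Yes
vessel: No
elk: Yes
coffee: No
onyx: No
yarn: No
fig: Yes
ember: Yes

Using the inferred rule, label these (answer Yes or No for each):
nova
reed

Every 'Yes' example satisfies: odd length. None of the 'No' examples do.
nova: No (length 4). reed: No (length 4).

No, No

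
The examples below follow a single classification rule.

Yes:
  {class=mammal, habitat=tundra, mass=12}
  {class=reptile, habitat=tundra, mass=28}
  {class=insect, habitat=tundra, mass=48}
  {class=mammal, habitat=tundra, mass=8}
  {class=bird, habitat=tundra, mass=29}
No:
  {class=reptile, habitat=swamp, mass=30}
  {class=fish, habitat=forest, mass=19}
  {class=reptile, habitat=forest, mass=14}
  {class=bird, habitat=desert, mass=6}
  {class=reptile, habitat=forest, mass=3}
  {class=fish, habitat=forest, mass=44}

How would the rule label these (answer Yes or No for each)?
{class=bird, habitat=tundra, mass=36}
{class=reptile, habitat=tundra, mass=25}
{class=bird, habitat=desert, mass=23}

Every 'Yes' example satisfies: habitat is tundra. None of the 'No' examples do.

Yes, Yes, No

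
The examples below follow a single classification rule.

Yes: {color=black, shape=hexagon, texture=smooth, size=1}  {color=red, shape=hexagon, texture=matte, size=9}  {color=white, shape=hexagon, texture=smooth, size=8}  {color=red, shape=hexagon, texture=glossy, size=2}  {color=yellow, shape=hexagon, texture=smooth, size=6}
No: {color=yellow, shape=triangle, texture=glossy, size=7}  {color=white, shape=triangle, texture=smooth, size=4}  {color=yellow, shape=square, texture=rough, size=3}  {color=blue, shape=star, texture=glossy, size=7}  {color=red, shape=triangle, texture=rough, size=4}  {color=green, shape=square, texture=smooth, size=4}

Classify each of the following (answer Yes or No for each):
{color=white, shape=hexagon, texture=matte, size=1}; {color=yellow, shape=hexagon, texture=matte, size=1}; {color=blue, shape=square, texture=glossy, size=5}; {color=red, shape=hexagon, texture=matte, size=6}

Yes, Yes, No, Yes

Rule: shape is hexagon. This holds for each 'Yes' example and fails for each 'No' one.
Yes: {color=white, shape=hexagon, texture=matte, size=1}, since shape is hexagon.
Yes: {color=yellow, shape=hexagon, texture=matte, size=1}, since shape is hexagon.
No: {color=blue, shape=square, texture=glossy, size=5}, since shape is square.
Yes: {color=red, shape=hexagon, texture=matte, size=6}, since shape is hexagon.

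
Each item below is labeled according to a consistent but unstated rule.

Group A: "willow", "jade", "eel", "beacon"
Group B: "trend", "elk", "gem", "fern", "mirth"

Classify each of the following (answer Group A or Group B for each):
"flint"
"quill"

A rule that fits every label: has ≥ 2 vowels — true of each 'Group A' example, false of each 'Group B' one.
"flint": 1 vowel — does not fit, so Group B.
"quill": 2 vowels — meets the rule, so Group A.

Group B, Group A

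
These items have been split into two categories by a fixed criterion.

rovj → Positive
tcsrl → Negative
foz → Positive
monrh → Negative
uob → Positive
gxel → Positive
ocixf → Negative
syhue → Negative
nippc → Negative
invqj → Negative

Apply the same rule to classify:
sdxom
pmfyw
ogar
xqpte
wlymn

One predicate separates the groups cleanly: length ≤ 4.
sdxom → length 5 → Negative.
pmfyw → length 5 → Negative.
ogar → length 4 → Positive.
xqpte → length 5 → Negative.
wlymn → length 5 → Negative.

Negative, Negative, Positive, Negative, Negative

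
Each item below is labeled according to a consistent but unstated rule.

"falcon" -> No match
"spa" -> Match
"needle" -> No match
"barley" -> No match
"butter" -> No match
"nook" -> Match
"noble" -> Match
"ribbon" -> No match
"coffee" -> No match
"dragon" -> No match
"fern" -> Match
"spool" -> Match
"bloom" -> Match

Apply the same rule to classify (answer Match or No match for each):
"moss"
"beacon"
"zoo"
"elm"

The classifier is using: length ≤ 5.
"moss": length 4, matches → Match.
"beacon": length 6, does not fit → No match.
"zoo": length 3, matches → Match.
"elm": length 3, matches → Match.

Match, No match, Match, Match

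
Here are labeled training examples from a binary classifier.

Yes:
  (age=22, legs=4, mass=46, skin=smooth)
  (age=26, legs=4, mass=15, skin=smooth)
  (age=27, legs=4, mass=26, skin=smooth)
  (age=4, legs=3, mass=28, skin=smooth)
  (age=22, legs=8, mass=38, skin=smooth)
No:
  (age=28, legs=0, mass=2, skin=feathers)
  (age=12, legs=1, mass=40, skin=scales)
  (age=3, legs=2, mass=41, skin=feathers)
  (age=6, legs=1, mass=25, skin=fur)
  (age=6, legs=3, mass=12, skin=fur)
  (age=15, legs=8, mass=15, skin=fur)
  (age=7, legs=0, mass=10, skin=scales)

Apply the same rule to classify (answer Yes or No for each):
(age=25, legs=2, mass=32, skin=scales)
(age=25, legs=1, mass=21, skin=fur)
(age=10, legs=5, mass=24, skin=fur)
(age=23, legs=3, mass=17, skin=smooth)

The classifier is using: skin is smooth.
(age=25, legs=2, mass=32, skin=scales) → skin is scales → No. (age=25, legs=1, mass=21, skin=fur) → skin is fur → No. (age=10, legs=5, mass=24, skin=fur) → skin is fur → No. (age=23, legs=3, mass=17, skin=smooth) → skin is smooth → Yes.

No, No, No, Yes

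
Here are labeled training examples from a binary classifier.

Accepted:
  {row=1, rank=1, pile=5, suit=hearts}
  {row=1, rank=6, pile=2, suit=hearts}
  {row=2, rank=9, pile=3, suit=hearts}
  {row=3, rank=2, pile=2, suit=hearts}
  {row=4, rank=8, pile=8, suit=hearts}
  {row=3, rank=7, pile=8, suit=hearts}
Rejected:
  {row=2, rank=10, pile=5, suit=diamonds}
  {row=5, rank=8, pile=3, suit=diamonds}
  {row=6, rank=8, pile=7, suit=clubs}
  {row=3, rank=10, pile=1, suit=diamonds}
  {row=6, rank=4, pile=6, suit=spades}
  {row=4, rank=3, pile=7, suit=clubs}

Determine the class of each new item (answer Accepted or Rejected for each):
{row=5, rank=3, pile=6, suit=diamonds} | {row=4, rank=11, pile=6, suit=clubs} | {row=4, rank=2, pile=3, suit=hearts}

'Accepted' ⟺ suit is hearts.

Rejected, Rejected, Accepted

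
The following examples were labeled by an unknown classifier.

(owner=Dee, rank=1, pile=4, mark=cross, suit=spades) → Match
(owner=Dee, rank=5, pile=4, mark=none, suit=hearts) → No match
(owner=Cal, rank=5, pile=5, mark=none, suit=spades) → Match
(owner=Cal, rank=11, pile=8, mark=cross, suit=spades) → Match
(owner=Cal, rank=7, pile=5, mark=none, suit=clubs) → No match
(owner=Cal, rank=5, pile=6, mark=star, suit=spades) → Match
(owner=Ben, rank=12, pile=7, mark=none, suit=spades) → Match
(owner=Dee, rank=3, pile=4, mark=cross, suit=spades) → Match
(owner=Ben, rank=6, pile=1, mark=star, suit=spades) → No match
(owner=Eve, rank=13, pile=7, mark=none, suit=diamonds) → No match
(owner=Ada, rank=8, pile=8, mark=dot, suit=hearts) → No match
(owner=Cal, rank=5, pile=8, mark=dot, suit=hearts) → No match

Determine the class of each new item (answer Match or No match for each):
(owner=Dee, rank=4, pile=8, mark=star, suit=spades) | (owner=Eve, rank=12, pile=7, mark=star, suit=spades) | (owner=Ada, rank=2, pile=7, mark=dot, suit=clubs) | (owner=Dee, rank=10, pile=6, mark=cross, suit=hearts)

One predicate separates the groups cleanly: suit is spades AND pile ≥ 4.
(owner=Dee, rank=4, pile=8, mark=star, suit=spades) — suit is spades, pile = 8, hence Match. (owner=Eve, rank=12, pile=7, mark=star, suit=spades) — suit is spades, pile = 7, hence Match. (owner=Ada, rank=2, pile=7, mark=dot, suit=clubs) — suit is clubs, pile = 7, hence No match. (owner=Dee, rank=10, pile=6, mark=cross, suit=hearts) — suit is hearts, pile = 6, hence No match.

Match, Match, No match, No match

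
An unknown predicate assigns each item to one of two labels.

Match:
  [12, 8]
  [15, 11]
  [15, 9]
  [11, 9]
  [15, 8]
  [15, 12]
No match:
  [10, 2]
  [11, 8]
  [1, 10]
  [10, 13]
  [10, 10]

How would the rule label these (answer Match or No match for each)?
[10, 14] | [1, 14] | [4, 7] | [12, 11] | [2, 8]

No match, No match, No match, Match, No match

'Match' ⟺ first > second AND sum ≥ 20.
[10, 14]: 10 < 14, 10+14 = 24 — fails this test, so No match.
[1, 14]: 1 < 14, 1+14 = 15 — fails this test, so No match.
[4, 7]: 4 < 7, 4+7 = 11 — fails this test, so No match.
[12, 11]: 12 > 11, 12+11 = 23 — matches, so Match.
[2, 8]: 2 < 8, 2+8 = 10 — fails this test, so No match.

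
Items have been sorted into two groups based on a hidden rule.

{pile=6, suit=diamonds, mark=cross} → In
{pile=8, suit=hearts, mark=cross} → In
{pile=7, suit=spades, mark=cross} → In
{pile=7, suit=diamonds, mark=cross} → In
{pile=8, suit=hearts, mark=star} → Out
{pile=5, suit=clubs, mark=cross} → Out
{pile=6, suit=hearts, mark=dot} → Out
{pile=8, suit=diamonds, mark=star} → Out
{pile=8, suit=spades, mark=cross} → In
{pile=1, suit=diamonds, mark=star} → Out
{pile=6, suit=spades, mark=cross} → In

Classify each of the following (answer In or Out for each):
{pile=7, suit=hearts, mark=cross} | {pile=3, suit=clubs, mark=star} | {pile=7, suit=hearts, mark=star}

The distinguishing property — mark is cross AND pile ≥ 6 — holds for all the 'In' cases and none of the 'Out' cases.

In, Out, Out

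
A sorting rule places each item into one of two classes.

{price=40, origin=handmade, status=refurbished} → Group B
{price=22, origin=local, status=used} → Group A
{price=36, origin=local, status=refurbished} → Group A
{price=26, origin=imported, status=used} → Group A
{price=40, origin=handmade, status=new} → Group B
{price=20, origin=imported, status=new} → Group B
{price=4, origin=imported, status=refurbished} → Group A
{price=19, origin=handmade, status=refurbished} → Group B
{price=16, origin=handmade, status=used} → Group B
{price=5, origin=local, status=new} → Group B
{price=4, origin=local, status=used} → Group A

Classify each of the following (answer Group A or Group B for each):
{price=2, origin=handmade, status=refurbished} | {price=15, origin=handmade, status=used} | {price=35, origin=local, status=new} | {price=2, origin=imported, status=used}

Group B, Group B, Group B, Group A

All 'Group A' examples share one property — status is not new AND origin is not handmade — and every 'Group B' example lacks it.
Group B: {price=2, origin=handmade, status=refurbished}, since status is refurbished, origin is handmade. Group B: {price=15, origin=handmade, status=used}, since status is used, origin is handmade. Group B: {price=35, origin=local, status=new}, since status is new, origin is local. Group A: {price=2, origin=imported, status=used}, since status is used, origin is imported.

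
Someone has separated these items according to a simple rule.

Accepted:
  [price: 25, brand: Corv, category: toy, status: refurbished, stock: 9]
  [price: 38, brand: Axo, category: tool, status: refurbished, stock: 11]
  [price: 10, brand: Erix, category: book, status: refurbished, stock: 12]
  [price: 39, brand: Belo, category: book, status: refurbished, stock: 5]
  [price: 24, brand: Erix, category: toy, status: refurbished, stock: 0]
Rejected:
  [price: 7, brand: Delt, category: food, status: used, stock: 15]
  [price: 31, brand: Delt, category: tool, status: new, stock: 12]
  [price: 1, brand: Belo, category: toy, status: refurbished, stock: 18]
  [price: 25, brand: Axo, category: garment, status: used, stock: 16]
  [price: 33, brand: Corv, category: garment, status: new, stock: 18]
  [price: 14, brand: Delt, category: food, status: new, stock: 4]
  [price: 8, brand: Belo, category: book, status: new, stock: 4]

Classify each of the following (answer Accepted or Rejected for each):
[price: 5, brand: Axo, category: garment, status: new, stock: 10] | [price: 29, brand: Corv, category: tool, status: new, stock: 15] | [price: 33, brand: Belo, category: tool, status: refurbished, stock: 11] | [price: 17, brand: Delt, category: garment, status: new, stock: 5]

The classifier is using: status is refurbished AND price ≥ 7.

Rejected, Rejected, Accepted, Rejected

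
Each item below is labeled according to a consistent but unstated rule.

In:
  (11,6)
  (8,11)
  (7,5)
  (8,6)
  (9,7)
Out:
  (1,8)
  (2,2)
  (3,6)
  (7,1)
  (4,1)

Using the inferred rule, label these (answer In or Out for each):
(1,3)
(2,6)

Out, Out

A rule that fits every label: sum ≥ 12 — true of each 'In' example, false of each 'Out' one.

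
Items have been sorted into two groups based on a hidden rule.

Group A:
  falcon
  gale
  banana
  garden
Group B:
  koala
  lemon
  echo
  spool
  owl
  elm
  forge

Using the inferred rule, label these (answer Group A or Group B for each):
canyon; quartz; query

Group A, Group A, Group B

Rule: even length AND contains 'a'. This holds for each 'Group A' example and fails for each 'Group B' one.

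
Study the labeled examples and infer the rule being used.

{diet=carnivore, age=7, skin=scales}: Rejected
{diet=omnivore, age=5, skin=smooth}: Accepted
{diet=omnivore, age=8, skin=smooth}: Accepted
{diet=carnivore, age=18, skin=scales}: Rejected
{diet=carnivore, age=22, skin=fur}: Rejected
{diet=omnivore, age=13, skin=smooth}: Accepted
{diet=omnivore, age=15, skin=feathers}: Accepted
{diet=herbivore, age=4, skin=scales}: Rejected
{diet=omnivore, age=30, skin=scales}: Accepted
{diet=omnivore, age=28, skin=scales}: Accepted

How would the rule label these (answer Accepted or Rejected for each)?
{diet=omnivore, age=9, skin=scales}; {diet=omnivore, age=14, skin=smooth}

Accepted, Accepted

'Accepted' ⟺ diet is omnivore.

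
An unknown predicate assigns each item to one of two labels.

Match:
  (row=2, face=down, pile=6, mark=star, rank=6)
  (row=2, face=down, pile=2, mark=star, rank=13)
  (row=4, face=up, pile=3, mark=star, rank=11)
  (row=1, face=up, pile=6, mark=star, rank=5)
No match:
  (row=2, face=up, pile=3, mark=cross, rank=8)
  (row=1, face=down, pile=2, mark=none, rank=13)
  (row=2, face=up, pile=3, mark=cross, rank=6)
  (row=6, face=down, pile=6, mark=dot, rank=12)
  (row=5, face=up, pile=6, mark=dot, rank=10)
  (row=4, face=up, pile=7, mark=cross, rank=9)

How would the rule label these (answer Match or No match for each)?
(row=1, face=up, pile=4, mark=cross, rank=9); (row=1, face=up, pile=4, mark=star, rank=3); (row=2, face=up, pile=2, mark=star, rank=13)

No match, Match, Match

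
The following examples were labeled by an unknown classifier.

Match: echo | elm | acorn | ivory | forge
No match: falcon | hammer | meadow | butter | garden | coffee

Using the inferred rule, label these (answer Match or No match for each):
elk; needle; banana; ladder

Match, No match, No match, No match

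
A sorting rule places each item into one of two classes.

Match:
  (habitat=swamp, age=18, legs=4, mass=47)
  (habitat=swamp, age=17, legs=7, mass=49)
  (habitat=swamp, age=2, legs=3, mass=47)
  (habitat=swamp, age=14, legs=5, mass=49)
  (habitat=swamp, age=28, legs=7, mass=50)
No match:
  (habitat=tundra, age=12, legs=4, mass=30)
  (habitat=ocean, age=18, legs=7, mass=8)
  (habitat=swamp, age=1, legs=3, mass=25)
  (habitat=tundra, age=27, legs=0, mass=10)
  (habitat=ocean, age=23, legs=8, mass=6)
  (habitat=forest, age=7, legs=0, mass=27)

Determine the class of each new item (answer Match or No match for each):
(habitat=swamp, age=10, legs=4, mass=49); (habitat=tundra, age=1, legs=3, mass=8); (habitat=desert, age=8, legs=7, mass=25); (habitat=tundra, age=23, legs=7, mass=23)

The rule appears to be: mass ≥ 47.
(habitat=swamp, age=10, legs=4, mass=49): mass = 49, fits → Match. (habitat=tundra, age=1, legs=3, mass=8): mass = 8, does not fit → No match. (habitat=desert, age=8, legs=7, mass=25): mass = 25, does not fit → No match. (habitat=tundra, age=23, legs=7, mass=23): mass = 23, does not fit → No match.

Match, No match, No match, No match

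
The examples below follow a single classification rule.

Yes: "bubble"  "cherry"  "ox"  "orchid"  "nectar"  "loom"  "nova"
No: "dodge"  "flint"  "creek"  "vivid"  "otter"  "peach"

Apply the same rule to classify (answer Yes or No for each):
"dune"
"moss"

Yes, Yes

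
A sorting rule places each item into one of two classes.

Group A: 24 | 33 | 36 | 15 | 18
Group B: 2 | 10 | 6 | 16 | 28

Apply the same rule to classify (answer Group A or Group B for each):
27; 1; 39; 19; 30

A rule that fits every label: multiple of 3 AND at least 10 — true of each 'Group A' example, false of each 'Group B' one.

Group A, Group B, Group A, Group B, Group A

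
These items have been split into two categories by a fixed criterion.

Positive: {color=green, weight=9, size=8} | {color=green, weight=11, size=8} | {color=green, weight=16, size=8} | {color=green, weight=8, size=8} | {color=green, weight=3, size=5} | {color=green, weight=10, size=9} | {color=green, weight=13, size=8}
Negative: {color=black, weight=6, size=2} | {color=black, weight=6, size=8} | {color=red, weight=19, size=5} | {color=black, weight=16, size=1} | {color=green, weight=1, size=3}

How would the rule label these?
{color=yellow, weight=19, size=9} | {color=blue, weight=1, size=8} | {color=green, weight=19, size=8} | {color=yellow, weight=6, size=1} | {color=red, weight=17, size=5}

Every 'Positive' example satisfies: color is green AND size ≥ 5. None of the 'Negative' examples do.
{color=yellow, weight=19, size=9}: color is yellow, size = 9 — doesn't match, so Negative.
{color=blue, weight=1, size=8}: color is blue, size = 8 — doesn't match, so Negative.
{color=green, weight=19, size=8}: color is green, size = 8 — passes, so Positive.
{color=yellow, weight=6, size=1}: color is yellow, size = 1 — doesn't match, so Negative.
{color=red, weight=17, size=5}: color is red, size = 5 — doesn't match, so Negative.

Negative, Negative, Positive, Negative, Negative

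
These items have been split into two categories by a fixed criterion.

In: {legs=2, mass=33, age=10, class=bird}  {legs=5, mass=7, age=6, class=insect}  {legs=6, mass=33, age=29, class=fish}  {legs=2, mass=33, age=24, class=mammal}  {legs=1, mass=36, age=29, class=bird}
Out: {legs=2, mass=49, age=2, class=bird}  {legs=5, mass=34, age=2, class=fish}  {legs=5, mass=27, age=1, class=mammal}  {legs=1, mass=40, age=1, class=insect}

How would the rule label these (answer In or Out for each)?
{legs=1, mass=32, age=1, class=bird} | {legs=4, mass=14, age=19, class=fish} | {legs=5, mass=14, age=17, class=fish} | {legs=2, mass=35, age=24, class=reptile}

Out, In, In, In

The pattern is that an item is 'In' exactly when: age ≥ 6.
{legs=1, mass=32, age=1, class=bird}: Out (age = 1). {legs=4, mass=14, age=19, class=fish}: In (age = 19). {legs=5, mass=14, age=17, class=fish}: In (age = 17). {legs=2, mass=35, age=24, class=reptile}: In (age = 24).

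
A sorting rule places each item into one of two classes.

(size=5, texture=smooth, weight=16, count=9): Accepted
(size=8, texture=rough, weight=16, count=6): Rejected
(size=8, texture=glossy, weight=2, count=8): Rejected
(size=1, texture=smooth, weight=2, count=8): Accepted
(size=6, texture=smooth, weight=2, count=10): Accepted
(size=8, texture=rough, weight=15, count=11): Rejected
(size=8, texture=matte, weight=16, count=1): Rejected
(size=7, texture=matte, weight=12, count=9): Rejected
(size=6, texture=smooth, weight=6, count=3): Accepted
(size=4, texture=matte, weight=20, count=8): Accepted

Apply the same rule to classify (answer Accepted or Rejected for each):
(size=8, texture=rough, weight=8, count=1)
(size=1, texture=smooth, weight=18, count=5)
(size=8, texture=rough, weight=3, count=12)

Rejected, Accepted, Rejected

Every 'Accepted' example satisfies: size ≤ 6. None of the 'Rejected' examples do.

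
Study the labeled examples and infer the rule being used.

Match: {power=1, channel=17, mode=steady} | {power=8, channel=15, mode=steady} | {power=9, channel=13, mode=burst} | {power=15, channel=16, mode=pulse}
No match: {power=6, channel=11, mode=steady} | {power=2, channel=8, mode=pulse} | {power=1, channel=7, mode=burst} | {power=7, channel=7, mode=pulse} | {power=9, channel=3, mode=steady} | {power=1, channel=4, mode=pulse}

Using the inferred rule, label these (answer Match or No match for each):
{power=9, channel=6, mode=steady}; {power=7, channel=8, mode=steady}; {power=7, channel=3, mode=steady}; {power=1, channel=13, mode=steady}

All 'Match' examples share one property — channel ≥ 13 — and every 'No match' example lacks it.
{power=9, channel=6, mode=steady} → channel = 6 → No match. {power=7, channel=8, mode=steady} → channel = 8 → No match. {power=7, channel=3, mode=steady} → channel = 3 → No match. {power=1, channel=13, mode=steady} → channel = 13 → Match.

No match, No match, No match, Match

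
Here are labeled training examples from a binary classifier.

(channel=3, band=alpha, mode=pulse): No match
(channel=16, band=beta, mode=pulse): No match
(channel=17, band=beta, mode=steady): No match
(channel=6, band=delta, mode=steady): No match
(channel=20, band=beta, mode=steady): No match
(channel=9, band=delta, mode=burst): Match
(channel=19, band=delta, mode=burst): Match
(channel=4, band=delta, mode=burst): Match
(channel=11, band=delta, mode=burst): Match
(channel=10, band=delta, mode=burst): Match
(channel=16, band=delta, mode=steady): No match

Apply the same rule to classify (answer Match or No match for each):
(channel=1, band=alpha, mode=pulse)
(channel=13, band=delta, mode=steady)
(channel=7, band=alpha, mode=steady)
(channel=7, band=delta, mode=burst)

'Match' ⟺ mode is burst.
(channel=1, band=alpha, mode=pulse): mode is pulse, fails this test → No match.
(channel=13, band=delta, mode=steady): mode is steady, fails this test → No match.
(channel=7, band=alpha, mode=steady): mode is steady, fails this test → No match.
(channel=7, band=delta, mode=burst): mode is burst, meets the rule → Match.

No match, No match, No match, Match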